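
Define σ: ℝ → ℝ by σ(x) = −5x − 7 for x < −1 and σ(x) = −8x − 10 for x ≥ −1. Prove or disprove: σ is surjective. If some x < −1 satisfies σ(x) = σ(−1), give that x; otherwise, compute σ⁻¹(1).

-8/5

Both pieces are strictly decreasing (slopes −5 and −8), so each is injective on its own interval.
The left piece maps (−∞, −1) onto (−2, ∞); the right piece maps [−1, ∞) onto (−∞, −2].
These images together cover ℝ, so σ is surjective.
Because the two images are disjoint, no x < −1 has σ(x) = σ(−1), so we compute σ⁻¹(1): 1 lies in (−2, ∞), so solve −5x − 7 = 1: x = (1 + 7)/(−5) = −8/5.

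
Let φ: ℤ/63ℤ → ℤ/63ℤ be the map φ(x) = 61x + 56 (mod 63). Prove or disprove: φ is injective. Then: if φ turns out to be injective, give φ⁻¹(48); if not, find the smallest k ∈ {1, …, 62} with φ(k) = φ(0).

Suppose φ(s) = φ(t) in ℤ/63ℤ. Then 61s + 56 ≡ 61t + 56 (mod 63), so 61(s − t) ≡ 0 (mod 63).
Since gcd(61, 63) = 1, 61 is invertible modulo 63, so s − t ≡ 0 (mod 63), i.e. s = t.
Hence φ is injective.
We now compute 61⁻¹ mod 63 explicitly. Euclid's algorithm: 63 = 1·61 + 2, 61 = 30·2 + 1; back-substituting gives 1 = 31·61 − 30·63, so 61⁻¹ ≡ 31 (mod 63).
Since φ is injective, we compute φ⁻¹(48): solve 61x + 56 ≡ 48 (mod 63), i.e. 61x ≡ 55 (mod 63).
Multiplying by 61⁻¹ = 31 gives x ≡ 31·55 = 1705 = 27·63 + 4 ≡ 4 (mod 63).
Check: φ(4) = 61·4 + 56 = 300 = 4·63 + 48 ≡ 48 (mod 63).

4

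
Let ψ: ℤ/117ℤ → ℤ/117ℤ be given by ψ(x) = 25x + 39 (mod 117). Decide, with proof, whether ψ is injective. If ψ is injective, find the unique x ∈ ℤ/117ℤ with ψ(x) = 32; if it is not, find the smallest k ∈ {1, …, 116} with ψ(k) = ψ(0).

Suppose ψ(s) = ψ(t) in ℤ/117ℤ. Then 25s + 39 ≡ 25t + 39 (mod 117), hence 25(s − t) ≡ 0 (mod 117).
Since gcd(25, 117) = 1, 25 is invertible modulo 117, hence s − t ≡ 0 (mod 117), i.e. s = t.
Thus ψ is injective.
We now compute 25⁻¹ mod 117 explicitly. Euclid's algorithm: 117 = 4·25 + 17, 25 = 1·17 + 8, 17 = 2·8 + 1; back-substituting gives 1 = 103·25 − 22·117, so 25⁻¹ ≡ 103 (mod 117).
Since ψ is injective, we compute ψ⁻¹(32): solve 25x + 39 ≡ 32 (mod 117), i.e. 25x ≡ 110 (mod 117).
Multiplying by 25⁻¹ = 103 gives x ≡ 103·110 = 11330 = 96·117 + 98 ≡ 98 (mod 117).
Check: ψ(98) = 25·98 + 39 = 2489 = 21·117 + 32 ≡ 32 (mod 117).

98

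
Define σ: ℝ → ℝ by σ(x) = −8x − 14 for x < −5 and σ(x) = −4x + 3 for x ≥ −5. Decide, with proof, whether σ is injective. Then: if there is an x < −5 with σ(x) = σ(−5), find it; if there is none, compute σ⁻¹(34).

-6

Both pieces are strictly decreasing (slopes −8 and −4), so each is injective on its own interval.
The left piece maps (−∞, −5) onto (26, ∞); the right piece maps [−5, ∞) onto (−∞, 23].
These images are disjoint, so no value is attained by both pieces. Thus σ is injective.
Because the two images are disjoint, no x < −5 has σ(x) = σ(−5), so we compute σ⁻¹(34): 34 lies in (26, ∞), so solve −8x − 14 = 34: x = (34 + 14)/(−8) = −6.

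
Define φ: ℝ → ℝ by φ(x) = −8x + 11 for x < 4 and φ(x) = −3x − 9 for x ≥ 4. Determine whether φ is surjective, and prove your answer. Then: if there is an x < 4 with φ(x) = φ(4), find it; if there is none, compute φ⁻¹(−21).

4

Both pieces are strictly decreasing (slopes −8 and −3), so each is injective on its own interval.
The left piece maps (−∞, 4) onto (−21, ∞); the right piece maps [4, ∞) onto (−∞, −21].
These images together cover ℝ, so φ is surjective.
Because the two images are disjoint, no x < 4 has φ(x) = φ(4), so we compute φ⁻¹(−21): −21 lies in (−∞, −21], so solve −3x − 9 = −21: x = (−21 + 9)/(−3) = 4.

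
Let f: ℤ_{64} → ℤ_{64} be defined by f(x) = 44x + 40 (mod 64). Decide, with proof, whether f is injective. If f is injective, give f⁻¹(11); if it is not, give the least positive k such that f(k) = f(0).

We have gcd(44, 64) = 4 > 1. Taking s = 0 and t = 16: f(0) = 40 and f(16) = 44·16 + 40 = 744 ≡ 40 (mod 64).
So f(0) = f(16) while 0 ≠ 16, therefore f is not injective.
Since f is not injective, we find the least positive k with f(k) = f(0): this means 44k ≡ 0 (mod 64), i.e. 64 ∣ 44k. Since gcd(44, 64) = 4, dividing through by 4 this holds exactly when 16 ∣ 11k, and as gcd(11, 16) = 1, exactly when 16 ∣ k.
The smallest positive such k is 16.

16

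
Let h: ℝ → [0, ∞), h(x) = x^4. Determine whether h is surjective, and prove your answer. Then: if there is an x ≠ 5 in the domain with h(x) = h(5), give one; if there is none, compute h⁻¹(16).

-5

For any y ∈ [0, ∞), x = y^{1/4} ∈ ℝ satisfies x^4 = y, so h is surjective.
For the follow-up, such an x exists: taking x = −5 ∈ ℝ gives h(−5) = 625 = h(5) with −5 ≠ 5.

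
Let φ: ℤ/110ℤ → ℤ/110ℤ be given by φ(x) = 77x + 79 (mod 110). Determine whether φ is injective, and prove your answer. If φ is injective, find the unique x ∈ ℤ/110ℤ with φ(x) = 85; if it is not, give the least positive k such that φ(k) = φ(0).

We have gcd(77, 110) = 11 > 1. Taking u = 0 and v = 10: φ(0) = 79 and φ(10) = 77·10 + 79 = 849 ≡ 79 (mod 110).
So φ(0) = φ(10) while 0 ≠ 10, so φ is not injective.
Since φ is not injective, we find the least positive k with φ(k) = φ(0): this means 77k ≡ 0 (mod 110), i.e. 110 ∣ 77k. Since gcd(77, 110) = 11, dividing through by 11 this holds exactly when 10 ∣ 7k, and as gcd(7, 10) = 1, exactly when 10 ∣ k.
The smallest positive such k is 10.

10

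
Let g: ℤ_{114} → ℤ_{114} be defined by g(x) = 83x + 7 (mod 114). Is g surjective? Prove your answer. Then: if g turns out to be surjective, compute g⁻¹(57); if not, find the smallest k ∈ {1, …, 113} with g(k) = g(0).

94

Since gcd(83, 114) = 1, 83 is invertible modulo 114. Euclid's algorithm: 114 = 1·83 + 31, 83 = 2·31 + 21, 31 = 1·21 + 10, 21 = 2·10 + 1; back-substituting gives 1 = 11·83 − 8·114, so 83⁻¹ ≡ 11 (mod 114).
Then y ↦ 11(y − 7) is a two-sided inverse to g, so every y ∈ ℤ_{114} has a preimage.
Therefore g is surjective.
Since g is surjective, we compute g⁻¹(57): solve 83x + 7 ≡ 57 (mod 114), i.e. 83x ≡ 50 (mod 114).
Multiplying by 83⁻¹ = 11 gives x ≡ 11·50 = 550 = 4·114 + 94 ≡ 94 (mod 114).
Check: g(94) = 83·94 + 7 = 7809 = 68·114 + 57 ≡ 57 (mod 114).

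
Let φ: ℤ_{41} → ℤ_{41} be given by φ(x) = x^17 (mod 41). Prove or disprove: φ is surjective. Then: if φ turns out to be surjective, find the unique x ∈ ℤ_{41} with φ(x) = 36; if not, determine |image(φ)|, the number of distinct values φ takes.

2

Since 41 is prime, the nonzero elements of ℤ_{41} form a cyclic group of order 40.
As gcd(17, 40) = 1, raising to the 17th power is a bijection on this group: if a^17 ≡ b^17 then (ab^{−1})^17 = 1, and the only element of order dividing gcd(17, 40) = 1 is 1, so a = b.
With φ(0) = 0 this makes φ injective on all of ℤ_{41}, hence bijective (finite equal-size domain and codomain). In particular φ is surjective.
Since φ is surjective, we find the preimage of 36. The inverse of x ↦ x^17 on (ℤ_{41})^× is x ↦ x^33, because 17·33 = 561 = 14·40 + 1 ≡ 1 (mod 40) and x^{40} = 1 for x ≠ 0 (Fermat). So φ⁻¹(36) = 36^33 mod 41.
Repeated squaring mod 41: 36^1 ≡ 36, 36^2 ≡ 36² = 1296 ≡ 25, 36^4 ≡ 25² = 625 ≡ 10, 36^8 ≡ 10² = 100 ≡ 18, 36^16 ≡ 18² = 324 ≡ 37, 36^32 ≡ 37² = 1369 ≡ 16. Since 33 = 32 + 1, 36^33 ≡ 16·36: 16·36 = 576 ≡ 2. So 36^33 ≡ 2 (mod 41).
Hence φ⁻¹(36) = 2.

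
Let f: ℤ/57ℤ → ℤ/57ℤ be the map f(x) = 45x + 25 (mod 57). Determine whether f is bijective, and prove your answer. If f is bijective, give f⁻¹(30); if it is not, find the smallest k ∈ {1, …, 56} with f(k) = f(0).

19

We have gcd(45, 57) = 3 > 1. Taking x_1 = 0 and x_2 = 19: f(0) = 25 and f(19) = 45·19 + 25 = 880 ≡ 25 (mod 57).
So f(0) = f(19) while 0 ≠ 19, thus f is not injective, hence not bijective.
Since f is not bijective, we find the least positive k with f(k) = f(0): this means 45k ≡ 0 (mod 57), i.e. 57 ∣ 45k. Since gcd(45, 57) = 3, dividing through by 3 this holds exactly when 19 ∣ 15k, and as gcd(15, 19) = 1, exactly when 19 ∣ k.
The smallest positive such k is 19.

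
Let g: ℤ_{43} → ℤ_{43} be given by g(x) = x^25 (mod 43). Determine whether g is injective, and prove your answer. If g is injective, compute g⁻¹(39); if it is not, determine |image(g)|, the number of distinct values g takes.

Since 43 is prime, the nonzero elements of ℤ_{43} form a cyclic group of order 42.
As gcd(25, 42) = 1, raising to the 25th power is a bijection on this group: if s^25 ≡ t^25 then (st^{−1})^25 = 1, and the only element of order dividing gcd(25, 42) = 1 is 1, so s = t.
With g(0) = 0 this makes g injective on all of ℤ_{43}, hence bijective (finite equal-size domain and codomain). In particular g is injective.
Since g is injective, we find the preimage of 39. The inverse of x ↦ x^25 on (ℤ_{43})^× is x ↦ x^37, because 25·37 = 925 = 22·42 + 1 ≡ 1 (mod 42) and x^{42} = 1 for x ≠ 0 (Fermat). So g⁻¹(39) = 39^37 mod 43.
Repeated squaring mod 43: 39^1 ≡ 39, 39^2 ≡ 39² = 1521 ≡ 16, 39^4 ≡ 16² = 256 ≡ 41, 39^8 ≡ 41² = 1681 ≡ 4, 39^16 ≡ 4² = 16, 39^32 ≡ 16² = 256 ≡ 41. Since 37 = 32 + 4 + 1, 39^37 ≡ 41·41·39: 41·41 = 1681 ≡ 4, then 4·39 = 156 ≡ 27. So 39^37 ≡ 27 (mod 43).
Hence g⁻¹(39) = 27.

27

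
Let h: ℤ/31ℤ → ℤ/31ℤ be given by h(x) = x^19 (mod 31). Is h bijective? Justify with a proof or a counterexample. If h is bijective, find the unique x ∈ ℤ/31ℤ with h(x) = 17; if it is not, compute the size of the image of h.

Since 31 is prime, the nonzero elements of ℤ/31ℤ form a cyclic group of order 30.
As gcd(19, 30) = 1, raising to the 19th power is a bijection on this group: if s^19 ≡ t^19 then (st^{−1})^19 = 1, and the only element of order dividing gcd(19, 30) = 1 is 1, so s = t.
With h(0) = 0 this makes h injective on all of ℤ/31ℤ, hence bijective (finite equal-size domain and codomain). In particular h is bijective.
Since h is bijective, we find the preimage of 17. The inverse of x ↦ x^19 on (ℤ/31ℤ)^× is x ↦ x^19, because 19·19 = 361 = 12·30 + 1 ≡ 1 (mod 30) and x^{30} = 1 for x ≠ 0 (Fermat). So h⁻¹(17) = 17^19 mod 31.
Repeated squaring mod 31: 17^1 ≡ 17, 17^2 ≡ 17² = 289 ≡ 10, 17^4 ≡ 10² = 100 ≡ 7, 17^8 ≡ 7² = 49 ≡ 18, 17^16 ≡ 18² = 324 ≡ 14. Since 19 = 16 + 2 + 1, 17^19 ≡ 14·10·17: 14·10 = 140 ≡ 16, then 16·17 = 272 ≡ 24. So 17^19 ≡ 24 (mod 31).
Hence h⁻¹(17) = 24.

24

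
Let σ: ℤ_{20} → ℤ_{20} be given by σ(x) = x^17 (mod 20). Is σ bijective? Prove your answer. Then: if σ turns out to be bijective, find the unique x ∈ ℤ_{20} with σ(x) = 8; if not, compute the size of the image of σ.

σ(0) = 0^17 = 0.
σ(10): Repeated squaring mod 20: 10^1 ≡ 10, 10^2 ≡ 10² = 100 ≡ 0, 10^4 ≡ 0² = 0, 10^8 ≡ 0² = 0, 10^16 ≡ 0² = 0. Since 17 = 16 + 1, 10^17 ≡ 0·10: 0·10 = 0. So 10^17 ≡ 0 (mod 20).
So σ(0) = σ(10) = 0 while 0 ≠ 10, hence σ is not injective, hence not bijective.
Since σ is not bijective, we determine |image(σ)|. Computing x^17 mod 20 for each x (by repeated squaring, reducing mod 20 at every step), the values σ(0), σ(1), …, σ(19) are: 0, 1, 12, 3, 4, 5, 16, 7, 8, 9, 0, 11, 12, 13, 4, 15, 16, 17, 8, 19.
The distinct values are {0, 1, 3, 4, 5, 7, 8, 9, 11, 12, 13, 15, 16, 17, 19}; there are 15 of them.

15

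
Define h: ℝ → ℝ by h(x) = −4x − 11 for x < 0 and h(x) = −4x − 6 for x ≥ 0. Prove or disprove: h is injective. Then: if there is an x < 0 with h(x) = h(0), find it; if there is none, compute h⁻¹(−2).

Both pieces are strictly decreasing (slopes −4 and −4), so each is injective on its own interval.
The left piece maps (−∞, 0) onto (−11, ∞); the right piece maps [0, ∞) onto (−∞, −6].
These images overlap. In particular h(0) = −6 (right piece), and solving −4x − 11 = −6 on the left piece gives x = −5/4 < 0.
So h(−5/4) = h(0) with −5/4 ≠ 0, and h is not injective. This x = −5/4 is the requested value below 0.

-5/4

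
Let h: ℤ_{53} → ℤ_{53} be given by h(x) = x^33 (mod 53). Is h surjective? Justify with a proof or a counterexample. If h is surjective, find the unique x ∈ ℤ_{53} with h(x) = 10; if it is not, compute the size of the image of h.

47

Since 53 is prime, the nonzero elements of ℤ_{53} form a cyclic group of order 52.
As gcd(33, 52) = 1, raising to the 33rd power is a bijection on this group: if u^33 ≡ v^33 then (uv^{−1})^33 = 1, and the only element of order dividing gcd(33, 52) = 1 is 1, so u = v.
With h(0) = 0 this makes h injective on all of ℤ_{53}, hence bijective (finite equal-size domain and codomain). In particular h is surjective.
Since h is surjective, we find the preimage of 10. The inverse of x ↦ x^33 on (ℤ_{53})^× is x ↦ x^41, because 33·41 = 1353 = 26·52 + 1 ≡ 1 (mod 52) and x^{52} = 1 for x ≠ 0 (Fermat). So h⁻¹(10) = 10^41 mod 53.
Repeated squaring mod 53: 10^1 ≡ 10, 10^2 ≡ 10² = 100 ≡ 47, 10^4 ≡ 47² = 2209 ≡ 36, 10^8 ≡ 36² = 1296 ≡ 24, 10^16 ≡ 24² = 576 ≡ 46, 10^32 ≡ 46² = 2116 ≡ 49. Since 41 = 32 + 8 + 1, 10^41 ≡ 49·24·10: 49·24 = 1176 ≡ 10, then 10·10 = 100 ≡ 47. So 10^41 ≡ 47 (mod 53).
Hence h⁻¹(10) = 47.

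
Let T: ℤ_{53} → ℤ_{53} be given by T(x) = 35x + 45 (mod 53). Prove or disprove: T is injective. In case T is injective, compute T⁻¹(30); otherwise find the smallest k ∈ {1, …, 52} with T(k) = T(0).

45

Suppose T(u) = T(v) in ℤ_{53}. Then 35u + 45 ≡ 35v + 45 (mod 53), therefore 35(u − v) ≡ 0 (mod 53).
Since gcd(35, 53) = 1, 35 is invertible modulo 53, therefore u − v ≡ 0 (mod 53), i.e. u = v.
So T is injective.
We now compute 35⁻¹ mod 53 explicitly. Euclid's algorithm: 53 = 1·35 + 18, 35 = 1·18 + 17, 18 = 1·17 + 1; back-substituting gives 1 = 50·35 − 33·53, so 35⁻¹ ≡ 50 (mod 53).
Since T is injective, we find T⁻¹(30): we need 35x ≡ 30 − 45 ≡ 38 (mod 53). Using 35⁻¹ = 50: x ≡ 50·38 = 1900 = 35·53 + 45, so x = 45.
Check: T(45) = 35·45 + 45 = 1620 = 30·53 + 30 ≡ 30 (mod 53).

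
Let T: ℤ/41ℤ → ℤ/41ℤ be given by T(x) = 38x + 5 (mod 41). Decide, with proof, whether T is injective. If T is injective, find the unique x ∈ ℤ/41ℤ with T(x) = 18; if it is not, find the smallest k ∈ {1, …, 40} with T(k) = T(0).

23

Recall that T is injective when T(s) = T(t) forces s = t.
If T(s) = T(t), then 38s ≡ 38t (mod 41). Because gcd(38, 41) = 1, we may cancel 38 to get s ≡ t (mod 41).
Thus T is injective.
We now compute 38⁻¹ mod 41 explicitly. Euclid's algorithm: 41 = 1·38 + 3, 38 = 12·3 + 2, 3 = 1·2 + 1; back-substituting gives 1 = 27·38 − 25·41, so 38⁻¹ ≡ 27 (mod 41).
Since T is injective, we compute T⁻¹(18): solve 38x + 5 ≡ 18 (mod 41), i.e. 38x ≡ 13 (mod 41).
Multiplying by 38⁻¹ = 27 gives x ≡ 27·13 = 351 = 8·41 + 23 ≡ 23 (mod 41).
Check: T(23) = 38·23 + 5 = 879 = 21·41 + 18 ≡ 18 (mod 41).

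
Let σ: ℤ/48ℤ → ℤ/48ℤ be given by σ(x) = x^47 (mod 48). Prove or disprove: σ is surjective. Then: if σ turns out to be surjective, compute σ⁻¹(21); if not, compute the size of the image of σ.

27

σ(0) = 0^47 = 0.
σ(6): Repeated squaring mod 48: 6^1 ≡ 6, 6^2 ≡ 6² = 36, 6^4 ≡ 36² = 1296 ≡ 0, 6^8 ≡ 0² = 0, 6^16 ≡ 0² = 0, 6^32 ≡ 0² = 0. Since 47 = 32 + 8 + 4 + 2 + 1, 6^47 ≡ 0·0·0·36·6: 0·0 = 0, then 0·0 = 0, then 0·36 = 0, then 0·6 = 0. So 6^47 ≡ 0 (mod 48).
So σ(0) = σ(6) = 0 while 0 ≠ 6, therefore σ is not injective.
A non-injective map from the 48-element set ℤ/48ℤ to itself takes at most 47 distinct values, so it cannot be surjective. Therefore σ is not surjective.
Since σ is not surjective, we determine |image(σ)|. Computing x^47 mod 48 for each x (by repeated squaring, reducing mod 48 at every step), the values σ(0), σ(1), …, σ(47) are: 0, 1, 32, 27, 16, 29, 0, 7, 32, 9, 16, 35, 0, 37, 32, 15, 16, 17, 0, 43, 32, 45, 16, 23, 0, 25, 32, 3, 16, 5, 0, 31, 32, 33, 16, 11, 0, 13, 32, 39, 16, 41, 0, 19, 32, 21, 16, 47.
The distinct values are {0, 1, 3, 5, 7, 9, 11, 13, 15, 16, 17, 19, 21, 23, 25, 27, 29, 31, 32, 33, 35, 37, 39, 41, 43, 45, 47}; there are 27 of them.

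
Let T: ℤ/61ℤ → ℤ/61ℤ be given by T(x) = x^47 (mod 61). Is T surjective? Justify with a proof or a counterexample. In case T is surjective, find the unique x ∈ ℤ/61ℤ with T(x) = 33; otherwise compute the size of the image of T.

8

Since 61 is prime, the nonzero elements of ℤ/61ℤ form a cyclic group of order 60.
As gcd(47, 60) = 1, raising to the 47th power is a bijection on this group: if x_1^47 ≡ x_2^47 then (x_1x_2^{−1})^47 = 1, and the only element of order dividing gcd(47, 60) = 1 is 1, so x_1 = x_2.
With T(0) = 0 this makes T injective on all of ℤ/61ℤ, hence bijective (finite equal-size domain and codomain). In particular T is surjective.
Since T is surjective, we find the preimage of 33. The inverse of x ↦ x^47 on (ℤ/61ℤ)^× is x ↦ x^23, because 47·23 = 1081 = 18·60 + 1 ≡ 1 (mod 60) and x^{60} = 1 for x ≠ 0 (Fermat). So T⁻¹(33) = 33^23 mod 61.
Repeated squaring mod 61: 33^1 ≡ 33, 33^2 ≡ 33² = 1089 ≡ 52, 33^4 ≡ 52² = 2704 ≡ 20, 33^8 ≡ 20² = 400 ≡ 34, 33^16 ≡ 34² = 1156 ≡ 58. Since 23 = 16 + 4 + 2 + 1, 33^23 ≡ 58·20·52·33: 58·20 = 1160 ≡ 1, then 1·52 = 52, then 52·33 = 1716 ≡ 8. So 33^23 ≡ 8 (mod 61).
Hence T⁻¹(33) = 8.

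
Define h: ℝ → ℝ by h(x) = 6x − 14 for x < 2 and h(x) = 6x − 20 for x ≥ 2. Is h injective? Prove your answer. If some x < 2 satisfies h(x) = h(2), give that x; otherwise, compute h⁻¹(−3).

Both pieces are strictly increasing (slopes 6 and 6), so each is injective on its own interval.
The left piece maps (−∞, 2) onto (−∞, −2); the right piece maps [2, ∞) onto [−8, ∞).
These images overlap. In particular h(2) = −8 (right piece), and solving 6x − 14 = −8 on the left piece gives x = 1 < 2.
So h(1) = h(2) with 1 ≠ 2, and h is not injective. This x = 1 is the requested value below 2.

1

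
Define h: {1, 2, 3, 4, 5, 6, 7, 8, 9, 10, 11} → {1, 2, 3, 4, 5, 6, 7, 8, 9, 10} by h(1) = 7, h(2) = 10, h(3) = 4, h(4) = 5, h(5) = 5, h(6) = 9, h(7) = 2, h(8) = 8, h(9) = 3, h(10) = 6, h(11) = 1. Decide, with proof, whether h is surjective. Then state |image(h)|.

Every element of the codomain has a preimage: 1 = h(11), 2 = h(7), 3 = h(9), 4 = h(3), 5 = h(4), 6 = h(10), 7 = h(1), 8 = h(8), 9 = h(6), 10 = h(2).
Thus h is surjective.
The image of h is {1, 2, 3, 4, 5, 6, 7, 8, 9, 10}, which has 10 elements.

10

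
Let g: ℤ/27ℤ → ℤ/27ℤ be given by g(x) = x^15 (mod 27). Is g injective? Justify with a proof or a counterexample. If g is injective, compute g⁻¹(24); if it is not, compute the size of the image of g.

7

g(0) = 0^15 = 0.
g(3): Repeated squaring mod 27: 3^1 ≡ 3, 3^2 ≡ 3² = 9, 3^4 ≡ 9² = 81 ≡ 0, 3^8 ≡ 0² = 0. Since 15 = 8 + 4 + 2 + 1, 3^15 ≡ 0·0·9·3: 0·0 = 0, then 0·9 = 0, then 0·3 = 0. So 3^15 ≡ 0 (mod 27).
So g(0) = g(3) = 0 while 0 ≠ 3, therefore g is not injective.
Since g is not injective, we determine |image(g)|. Computing x^15 mod 27 for each x (by repeated squaring, reducing mod 27 at every step), the values g(0), g(1), …, g(26) are: 0, 1, 17, 0, 19, 8, 0, 10, 26, 0, 1, 17, 0, 19, 8, 0, 10, 26, 0, 1, 17, 0, 19, 8, 0, 10, 26.
The distinct values are {0, 1, 8, 10, 17, 19, 26}; there are 7 of them.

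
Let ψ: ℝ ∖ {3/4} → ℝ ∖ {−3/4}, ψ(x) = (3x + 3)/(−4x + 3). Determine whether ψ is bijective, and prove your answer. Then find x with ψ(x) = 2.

Suppose ψ(x_1) = ψ(x_2). Cross-multiplying: (3x_1 + 3)(−4x_2 + 3) = (3x_2 + 3)(−4x_1 + 3).
Expanding both sides and cancelling the symmetric terms leaves 21·(x_1 − x_2) = 0. Since 21 ≠ 0, x_1 = x_2. Therefore ψ is injective.
For any y ≠ −3/4, solving y(−4x + 3) = 3x + 3 for x gives a well-defined x ≠ 3/4. So ψ is surjective.
Thus ψ is bijective.
Solving ψ(x) = 2: cross-multiplying gives 3x + 3 = 2(−4x + 3), which rearranges to 11x = 3, so x = 3/11.

3/11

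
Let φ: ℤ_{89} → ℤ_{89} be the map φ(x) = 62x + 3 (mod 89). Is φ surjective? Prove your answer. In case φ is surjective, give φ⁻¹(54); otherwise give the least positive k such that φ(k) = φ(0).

Since gcd(62, 89) = 1, 62 is invertible modulo 89. Euclid's algorithm: 89 = 1·62 + 27, 62 = 2·27 + 8, 27 = 3·8 + 3, 8 = 2·3 + 2, 3 = 1·2 + 1; back-substituting gives 1 = 56·62 − 39·89, so 62⁻¹ ≡ 56 (mod 89).
For any y ∈ ℤ_{89}, x = 56(y − 3) mod 89 satisfies φ(x) = 62·56(y − 3) + 3 ≡ y (since 62·56 ≡ 1 mod 89). So every y has a preimage.
Hence φ is surjective.
Since φ is surjective, we compute φ⁻¹(54): solve 62x + 3 ≡ 54 (mod 89), i.e. 62x ≡ 51 (mod 89).
Multiplying by 62⁻¹ = 56 gives x ≡ 56·51 = 2856 = 32·89 + 8 ≡ 8 (mod 89).
Check: φ(8) = 62·8 + 3 = 499 = 5·89 + 54 ≡ 54 (mod 89).

8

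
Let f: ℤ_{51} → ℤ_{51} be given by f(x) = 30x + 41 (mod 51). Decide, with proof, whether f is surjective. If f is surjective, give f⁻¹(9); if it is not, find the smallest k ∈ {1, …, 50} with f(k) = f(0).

17

Recall that f is surjective if every y in the codomain equals f(x) for some x in the domain.
Since gcd(30, 51) = 3, we have 30x ≡ 0 (mod 3) for all x, so f(x) ≡ 2 (mod 3).
But 0 ≢ 2 (mod 3), so 0 ∈ ℤ_{51} has no preimage. Therefore f is not surjective.
Since f is not surjective, we find the least positive k with f(k) = f(0): this means 30k ≡ 0 (mod 51), i.e. 51 ∣ 30k. Since gcd(30, 51) = 3, dividing through by 3 this holds exactly when 17 ∣ 10k, and as gcd(10, 17) = 1, exactly when 17 ∣ k.
The smallest positive such k is 17.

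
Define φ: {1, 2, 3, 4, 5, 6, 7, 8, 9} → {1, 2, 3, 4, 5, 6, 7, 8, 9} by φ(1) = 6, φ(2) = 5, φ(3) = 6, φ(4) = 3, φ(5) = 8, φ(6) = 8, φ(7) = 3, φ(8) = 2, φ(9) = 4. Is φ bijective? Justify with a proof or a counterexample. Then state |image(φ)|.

φ(1) = 6 = φ(3) with 1 ≠ 3, so φ is not injective, hence not bijective.
The image of φ is {2, 3, 4, 5, 6, 8}, which has 6 elements.

6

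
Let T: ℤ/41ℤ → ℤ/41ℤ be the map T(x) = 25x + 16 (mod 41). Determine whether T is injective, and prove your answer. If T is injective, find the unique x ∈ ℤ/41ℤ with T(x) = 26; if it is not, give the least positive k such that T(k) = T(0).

Recall that T is injective if T(x_1) = T(x_2) implies x_1 = x_2.
If T(x_1) = T(x_2), then 25x_1 ≡ 25x_2 (mod 41). Because gcd(25, 41) = 1, we may cancel 25 to get x_1 ≡ x_2 (mod 41).
Therefore T is injective.
We now compute 25⁻¹ mod 41 explicitly. Euclid's algorithm: 41 = 1·25 + 16, 25 = 1·16 + 9, 16 = 1·9 + 7, 9 = 1·7 + 2, 7 = 3·2 + 1; back-substituting gives 1 = 23·25 − 14·41, so 25⁻¹ ≡ 23 (mod 41).
Since T is injective, we compute T⁻¹(26): solve 25x + 16 ≡ 26 (mod 41), i.e. 25x ≡ 10 (mod 41).
Multiplying by 25⁻¹ = 23 gives x ≡ 23·10 = 230 = 5·41 + 25 ≡ 25 (mod 41).
Check: T(25) = 25·25 + 16 = 641 = 15·41 + 26 ≡ 26 (mod 41).

25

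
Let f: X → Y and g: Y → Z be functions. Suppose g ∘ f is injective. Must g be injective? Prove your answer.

not injective

No. Take X = {0, 1, 2}, Y = {0, 1, 2, 3, 4, 5}, Z = {0, 1, 2, 3, 4, 5}, f(a) = a for each a ∈ X, and g(b) = 4 if b ∈ {4, 5} else g(b) = b.
Then g ∘ f = f is injective (X ⊂ Y and f is the inclusion), but g(4) = g(5) = 4 with 4 ≠ 5, so g is not injective.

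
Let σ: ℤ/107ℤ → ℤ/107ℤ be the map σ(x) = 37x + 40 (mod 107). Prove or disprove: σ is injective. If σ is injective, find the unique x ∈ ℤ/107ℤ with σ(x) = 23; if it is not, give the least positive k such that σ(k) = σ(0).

14

Suppose σ(u) = σ(v) in ℤ/107ℤ. Then 37u + 40 ≡ 37v + 40 (mod 107), therefore 37(u − v) ≡ 0 (mod 107).
Since gcd(37, 107) = 1, 37 is invertible modulo 107, thus u − v ≡ 0 (mod 107), i.e. u = v.
Hence σ is injective.
We now compute 37⁻¹ mod 107 explicitly. Euclid's algorithm: 107 = 2·37 + 33, 37 = 1·33 + 4, 33 = 8·4 + 1; back-substituting gives 1 = 81·37 − 28·107, so 37⁻¹ ≡ 81 (mod 107).
Since σ is injective, we find σ⁻¹(23): we need 37x ≡ 23 − 40 ≡ 90 (mod 107). Using 37⁻¹ = 81: x ≡ 81·90 = 7290 = 68·107 + 14, so x = 14.
Check: σ(14) = 37·14 + 40 = 558 = 5·107 + 23 ≡ 23 (mod 107).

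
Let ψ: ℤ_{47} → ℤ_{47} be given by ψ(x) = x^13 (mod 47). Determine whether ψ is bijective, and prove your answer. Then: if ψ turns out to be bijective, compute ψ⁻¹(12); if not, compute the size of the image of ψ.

28

Since 47 is prime, the nonzero elements of ℤ_{47} form a cyclic group of order 46.
As gcd(13, 46) = 1, raising to the 13th power is a bijection on this group: if s^13 ≡ t^13 then (st^{−1})^13 = 1, and the only element of order dividing gcd(13, 46) = 1 is 1, so s = t.
With ψ(0) = 0 this makes ψ injective on all of ℤ_{47}, hence bijective (finite equal-size domain and codomain). In particular ψ is bijective.
Since ψ is bijective, we find the preimage of 12. The inverse of x ↦ x^13 on (ℤ_{47})^× is x ↦ x^39, because 13·39 = 507 = 11·46 + 1 ≡ 1 (mod 46) and x^{46} = 1 for x ≠ 0 (Fermat). So ψ⁻¹(12) = 12^39 mod 47.
Repeated squaring mod 47: 12^1 ≡ 12, 12^2 ≡ 12² = 144 ≡ 3, 12^4 ≡ 3² = 9, 12^8 ≡ 9² = 81 ≡ 34, 12^16 ≡ 34² = 1156 ≡ 28, 12^32 ≡ 28² = 784 ≡ 32. Since 39 = 32 + 4 + 2 + 1, 12^39 ≡ 32·9·3·12: 32·9 = 288 ≡ 6, then 6·3 = 18, then 18·12 = 216 ≡ 28. So 12^39 ≡ 28 (mod 47).
Hence ψ⁻¹(12) = 28.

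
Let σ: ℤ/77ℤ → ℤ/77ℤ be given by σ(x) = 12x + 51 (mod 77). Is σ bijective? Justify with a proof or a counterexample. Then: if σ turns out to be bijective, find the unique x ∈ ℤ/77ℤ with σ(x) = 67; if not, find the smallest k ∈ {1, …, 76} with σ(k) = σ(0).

Recall: injectivity means: for all u, v in the domain, σ(u) = σ(v) implies u = v.
If σ(u) = σ(v), then 12u ≡ 12v (mod 77). Because gcd(12, 77) = 1, we may cancel 12 to get u ≡ v (mod 77).
We now compute 12⁻¹ mod 77 explicitly. Euclid's algorithm: 77 = 6·12 + 5, 12 = 2·5 + 2, 5 = 2·2 + 1; back-substituting gives 1 = 45·12 − 7·77, so 12⁻¹ ≡ 45 (mod 77).
For any y ∈ ℤ/77ℤ, x = 45(y − 51) mod 77 satisfies σ(x) = 12·45(y − 51) + 51 ≡ y (since 12·45 ≡ 1 mod 77). So every y has a preimage.
Therefore σ is bijective.
Since σ is bijective, we compute σ⁻¹(67): solve 12x + 51 ≡ 67 (mod 77), i.e. 12x ≡ 16 (mod 77).
Multiplying by 12⁻¹ = 45 gives x ≡ 45·16 = 720 = 9·77 + 27 ≡ 27 (mod 77).
Check: σ(27) = 12·27 + 51 = 375 = 4·77 + 67 ≡ 67 (mod 77).

27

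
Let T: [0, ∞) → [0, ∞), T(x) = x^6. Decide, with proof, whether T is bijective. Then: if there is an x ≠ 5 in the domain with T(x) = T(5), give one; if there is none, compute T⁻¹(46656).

On [0, ∞), x ↦ x^6 is strictly increasing (injective) and for any y ∈ [0, ∞) the 6th root y^{1/6} lies in [0, ∞) (surjective). So T is bijective.
Since x ↦ x^6 is strictly increasing on [0, ∞), it is injective there, so no x ≠ 5 in the domain has T(x) = T(5). We therefore compute T⁻¹(46656) = 46656^{1/6} = 6 (indeed 6^6 = 46656).

6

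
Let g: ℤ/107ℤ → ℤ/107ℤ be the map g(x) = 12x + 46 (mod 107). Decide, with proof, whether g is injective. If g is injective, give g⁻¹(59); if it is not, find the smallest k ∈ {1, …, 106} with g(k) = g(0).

10

If g(u) = g(v), then 12u ≡ 12v (mod 107). Because gcd(12, 107) = 1, we may cancel 12 to get u ≡ v (mod 107).
So g is injective.
We now compute 12⁻¹ mod 107 explicitly. Euclid's algorithm: 107 = 8·12 + 11, 12 = 1·11 + 1; back-substituting gives 1 = 9·12 − 1·107, so 12⁻¹ ≡ 9 (mod 107).
Since g is injective, we compute g⁻¹(59): solve 12x + 46 ≡ 59 (mod 107), i.e. 12x ≡ 13 (mod 107).
Multiplying by 12⁻¹ = 9 gives x ≡ 9·13 = 117 = 1·107 + 10 ≡ 10 (mod 107).
Check: g(10) = 12·10 + 46 = 166 = 1·107 + 59 ≡ 59 (mod 107).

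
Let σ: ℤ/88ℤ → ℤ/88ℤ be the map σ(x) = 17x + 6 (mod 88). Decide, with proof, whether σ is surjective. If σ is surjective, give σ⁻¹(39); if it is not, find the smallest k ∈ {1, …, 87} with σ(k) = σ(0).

33

Since gcd(17, 88) = 1, 17 is invertible modulo 88. Euclid's algorithm: 88 = 5·17 + 3, 17 = 5·3 + 2, 3 = 1·2 + 1; back-substituting gives 1 = 57·17 − 11·88, so 17⁻¹ ≡ 57 (mod 88).
Then y ↦ 57(y − 6) is a two-sided inverse to σ, so every y ∈ ℤ/88ℤ has a preimage.
Thus σ is surjective.
Since σ is surjective, we find σ⁻¹(39): we need 17x ≡ 39 − 6 ≡ 33 (mod 88). Using 17⁻¹ = 57: x ≡ 57·33 = 1881 = 21·88 + 33, so x = 33.
Check: σ(33) = 17·33 + 6 = 567 = 6·88 + 39 ≡ 39 (mod 88).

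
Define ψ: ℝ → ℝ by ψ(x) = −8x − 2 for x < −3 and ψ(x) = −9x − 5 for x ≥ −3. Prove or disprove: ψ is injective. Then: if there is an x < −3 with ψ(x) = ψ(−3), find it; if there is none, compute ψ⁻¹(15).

Both pieces are strictly decreasing (slopes −8 and −9), so each is injective on its own interval.
The left piece maps (−∞, −3) onto (22, ∞); the right piece maps [−3, ∞) onto (−∞, 22].
These images are disjoint, so no value is attained by both pieces. Therefore ψ is injective.
Because the two images are disjoint, no x < −3 has ψ(x) = ψ(−3), so we compute ψ⁻¹(15): 15 lies in (−∞, 22], so solve −9x − 5 = 15: x = (15 + 5)/(−9) = −20/9.

-20/9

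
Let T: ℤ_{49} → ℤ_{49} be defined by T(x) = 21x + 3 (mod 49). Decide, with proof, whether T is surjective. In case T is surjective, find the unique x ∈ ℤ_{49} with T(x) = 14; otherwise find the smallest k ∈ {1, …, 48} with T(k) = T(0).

7

Since gcd(21, 49) = 7, we have 21x ≡ 0 (mod 7) for all x, so T(x) ≡ 3 (mod 7).
But 0 ≢ 3 (mod 7), so 0 ∈ ℤ_{49} has no preimage. Therefore T is not surjective.
Since T is not surjective, we find the least positive k with T(k) = T(0): this means 21k ≡ 0 (mod 49), i.e. 49 ∣ 21k. Since gcd(21, 49) = 7, dividing through by 7 this holds exactly when 7 ∣ 3k, and as gcd(3, 7) = 1, exactly when 7 ∣ k.
The smallest positive such k is 7.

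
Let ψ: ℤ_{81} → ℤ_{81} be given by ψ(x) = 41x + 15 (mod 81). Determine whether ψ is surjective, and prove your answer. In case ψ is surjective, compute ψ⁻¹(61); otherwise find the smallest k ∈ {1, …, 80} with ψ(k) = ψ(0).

11

Recall that ψ is surjective if every y in the codomain equals ψ(x) for some x in the domain.
Since gcd(41, 81) = 1, 41 is invertible modulo 81. Euclid's algorithm: 81 = 1·41 + 40, 41 = 1·40 + 1; back-substituting gives 1 = 2·41 − 1·81, so 41⁻¹ ≡ 2 (mod 81).
Then y ↦ 2(y − 15) is a two-sided inverse to ψ, so every y ∈ ℤ_{81} has a preimage.
Hence ψ is surjective.
Since ψ is surjective, we compute ψ⁻¹(61): solve 41x + 15 ≡ 61 (mod 81), i.e. 41x ≡ 46 (mod 81).
Multiplying by 41⁻¹ = 2 gives x ≡ 2·46 = 92 = 1·81 + 11 ≡ 11 (mod 81).
Check: ψ(11) = 41·11 + 15 = 466 = 5·81 + 61 ≡ 61 (mod 81).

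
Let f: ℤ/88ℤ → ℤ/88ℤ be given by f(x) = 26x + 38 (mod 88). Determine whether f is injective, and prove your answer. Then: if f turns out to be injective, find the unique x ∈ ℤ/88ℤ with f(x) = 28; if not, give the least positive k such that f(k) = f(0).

44

We have gcd(26, 88) = 2 > 1. Taking a = 0 and b = 44: f(0) = 38 and f(44) = 26·44 + 38 = 1182 ≡ 38 (mod 88).
So f(0) = f(44) while 0 ≠ 44, thus f is not injective.
Since f is not injective, we find the least positive k with f(k) = f(0): this means 26k ≡ 0 (mod 88), i.e. 88 ∣ 26k. Since gcd(26, 88) = 2, dividing through by 2 this holds exactly when 44 ∣ 13k, and as gcd(13, 44) = 1, exactly when 44 ∣ k.
The smallest positive such k is 44.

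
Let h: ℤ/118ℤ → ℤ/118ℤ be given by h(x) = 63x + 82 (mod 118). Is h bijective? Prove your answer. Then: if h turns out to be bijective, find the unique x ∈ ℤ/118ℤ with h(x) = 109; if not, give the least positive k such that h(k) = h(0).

Recall that injectivity means: for all a, b in the domain, h(a) = h(b) implies a = b.
If h(a) = h(b), then 63a ≡ 63b (mod 118). Because gcd(63, 118) = 1, we may cancel 63 to get a ≡ b (mod 118).
We now compute 63⁻¹ mod 118 explicitly. Euclid's algorithm: 118 = 1·63 + 55, 63 = 1·55 + 8, 55 = 6·8 + 7, 8 = 1·7 + 1; back-substituting gives 1 = 15·63 − 8·118, so 63⁻¹ ≡ 15 (mod 118).
Then y ↦ 15(y − 82) is a two-sided inverse to h, so every y ∈ ℤ/118ℤ has a preimage.
Thus h is bijective.
Since h is bijective, we find h⁻¹(109): we need 63x ≡ 109 − 82 ≡ 27 (mod 118). Using 63⁻¹ = 15: x ≡ 15·27 = 405 = 3·118 + 51, so x = 51.
Check: h(51) = 63·51 + 82 = 3295 = 27·118 + 109 ≡ 109 (mod 118).

51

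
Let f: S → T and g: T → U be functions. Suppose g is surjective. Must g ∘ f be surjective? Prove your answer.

not surjective

No. Take S = {0}, T = U = {0, 1, 2, 3, 4}, f(0) = 0, and g = identity (surjective).
Then (g ∘ f)(0) = 0, and 4 ∈ U has no preimage under g ∘ f, so g ∘ f is not surjective.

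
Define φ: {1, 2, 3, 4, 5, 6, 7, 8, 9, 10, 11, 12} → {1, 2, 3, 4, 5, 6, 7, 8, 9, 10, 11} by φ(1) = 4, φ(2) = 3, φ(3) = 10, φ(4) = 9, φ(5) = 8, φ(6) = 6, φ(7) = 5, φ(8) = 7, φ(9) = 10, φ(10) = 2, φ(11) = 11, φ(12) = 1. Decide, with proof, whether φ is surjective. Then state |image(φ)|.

Every element of the codomain has a preimage: 1 = φ(12), 2 = φ(10), 3 = φ(2), 4 = φ(1), 5 = φ(7), 6 = φ(6), 7 = φ(8), 8 = φ(5), 9 = φ(4), 10 = φ(3), 11 = φ(11).
Therefore φ is surjective.
The image of φ is {1, 2, 3, 4, 5, 6, 7, 8, 9, 10, 11}, which has 11 elements.

11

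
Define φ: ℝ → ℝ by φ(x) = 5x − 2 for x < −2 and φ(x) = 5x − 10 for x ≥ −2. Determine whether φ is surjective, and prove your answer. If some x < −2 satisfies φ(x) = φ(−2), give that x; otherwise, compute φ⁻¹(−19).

-18/5

Both pieces are strictly increasing (slopes 5 and 5), so each is injective on its own interval.
The left piece maps (−∞, −2) onto (−∞, −12); the right piece maps [−2, ∞) onto [−20, ∞).
The union (−∞, −12) ∪ [−20, ∞) covers ℝ, so φ is surjective.
For the follow-up: the images overlap, so an x < −2 with φ(x) = φ(−2) exists. φ(−2) = −20; solving 5x − 2 = −20 for x < −2 gives x = (−20 + 2)/5 = −18/5.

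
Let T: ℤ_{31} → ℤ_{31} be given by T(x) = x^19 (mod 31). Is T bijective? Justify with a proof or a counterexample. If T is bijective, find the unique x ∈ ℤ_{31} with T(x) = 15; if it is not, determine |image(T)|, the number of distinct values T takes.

Since 31 is prime, the nonzero elements of ℤ_{31} form a cyclic group of order 30.
As gcd(19, 30) = 1, raising to the 19th power is a bijection on this group: if s^19 ≡ t^19 then (st^{−1})^19 = 1, and the only element of order dividing gcd(19, 30) = 1 is 1, so s = t.
With T(0) = 0 this makes T injective on all of ℤ_{31}, hence bijective (finite equal-size domain and codomain). In particular T is bijective.
Since T is bijective, we find the preimage of 15. The inverse of x ↦ x^19 on (ℤ_{31})^× is x ↦ x^19, because 19·19 = 361 = 12·30 + 1 ≡ 1 (mod 30) and x^{30} = 1 for x ≠ 0 (Fermat). So T⁻¹(15) = 15^19 mod 31.
Repeated squaring mod 31: 15^1 ≡ 15, 15^2 ≡ 15² = 225 ≡ 8, 15^4 ≡ 8² = 64 ≡ 2, 15^8 ≡ 2² = 4, 15^16 ≡ 4² = 16. Since 19 = 16 + 2 + 1, 15^19 ≡ 16·8·15: 16·8 = 128 ≡ 4, then 4·15 = 60 ≡ 29. So 15^19 ≡ 29 (mod 31).
Hence T⁻¹(15) = 29.

29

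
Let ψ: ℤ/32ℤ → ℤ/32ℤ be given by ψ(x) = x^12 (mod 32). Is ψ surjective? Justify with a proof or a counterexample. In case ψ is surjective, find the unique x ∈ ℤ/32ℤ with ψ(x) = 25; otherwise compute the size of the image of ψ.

ψ(0) = 0^12 = 0.
ψ(2): Repeated squaring mod 32: 2^1 ≡ 2, 2^2 ≡ 2² = 4, 2^4 ≡ 4² = 16, 2^8 ≡ 16² = 256 ≡ 0. Since 12 = 8 + 4, 2^12 ≡ 0·16: 0·16 = 0. So 2^12 ≡ 0 (mod 32).
So ψ(0) = ψ(2) = 0 while 0 ≠ 2, hence ψ is not injective.
A non-injective map from the 32-element set ℤ/32ℤ to itself takes at most 31 distinct values, so it cannot be surjective. Hence ψ is not surjective.
Since ψ is not surjective, we determine |image(ψ)|. Computing x^12 mod 32 for each x (by repeated squaring, reducing mod 32 at every step), the values ψ(0), ψ(1), …, ψ(31) are: 0, 1, 0, 17, 0, 17, 0, 1, 0, 1, 0, 17, 0, 17, 0, 1, 0, 1, 0, 17, 0, 17, 0, 1, 0, 1, 0, 17, 0, 17, 0, 1.
The distinct values are {0, 1, 17}; there are 3 of them.

3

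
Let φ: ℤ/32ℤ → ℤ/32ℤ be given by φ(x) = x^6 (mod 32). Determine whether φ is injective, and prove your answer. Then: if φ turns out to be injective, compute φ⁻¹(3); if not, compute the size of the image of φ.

5

φ(0) = 0^6 = 0.
φ(2): Repeated squaring mod 32: 2^1 ≡ 2, 2^2 ≡ 2² = 4, 2^4 ≡ 4² = 16. Since 6 = 4 + 2, 2^6 ≡ 16·4: 16·4 = 64 ≡ 0. So 2^6 ≡ 0 (mod 32).
So φ(0) = φ(2) = 0 while 0 ≠ 2, hence φ is not injective.
Since φ is not injective, we determine |image(φ)|. Computing x^6 mod 32 for each x (by repeated squaring, reducing mod 32 at every step), the values φ(0), φ(1), …, φ(31) are: 0, 1, 0, 25, 0, 9, 0, 17, 0, 17, 0, 9, 0, 25, 0, 1, 0, 1, 0, 25, 0, 9, 0, 17, 0, 17, 0, 9, 0, 25, 0, 1.
The distinct values are {0, 1, 9, 17, 25}; there are 5 of them.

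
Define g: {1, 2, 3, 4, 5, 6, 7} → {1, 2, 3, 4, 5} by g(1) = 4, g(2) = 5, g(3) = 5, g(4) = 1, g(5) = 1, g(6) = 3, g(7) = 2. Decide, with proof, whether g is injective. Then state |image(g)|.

g(2) = 5 = g(3) with 2 ≠ 3, so g is not injective.
The image of g is {1, 2, 3, 4, 5}, which has 5 elements.

5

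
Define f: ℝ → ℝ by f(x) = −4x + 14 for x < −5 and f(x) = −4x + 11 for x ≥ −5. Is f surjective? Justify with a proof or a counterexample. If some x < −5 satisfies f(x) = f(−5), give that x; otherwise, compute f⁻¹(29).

-9/2

Both pieces are strictly decreasing (slopes −4 and −4), so each is injective on its own interval.
The left piece maps (−∞, −5) onto (34, ∞); the right piece maps [−5, ∞) onto (−∞, 31].
The union (34, ∞) ∪ (−∞, 31] omits the interval between 34 and 31; in particular 34 has no preimage. So f is not surjective.
Because the two images are disjoint, no x < −5 has f(x) = f(−5), so we compute f⁻¹(29): 29 lies in (−∞, 31], so solve −4x + 11 = 29: x = (29 − 11)/(−4) = −9/2.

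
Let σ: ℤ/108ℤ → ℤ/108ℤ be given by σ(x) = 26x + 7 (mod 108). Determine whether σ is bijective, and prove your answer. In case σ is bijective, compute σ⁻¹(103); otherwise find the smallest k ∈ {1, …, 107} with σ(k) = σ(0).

54

Recall: injectivity means: for all s, t in the domain, σ(s) = σ(t) implies s = t.
We have gcd(26, 108) = 2 > 1. Taking s = 0 and t = 54: σ(0) = 7 and σ(54) = 26·54 + 7 = 1411 ≡ 7 (mod 108).
So σ(0) = σ(54) while 0 ≠ 54, thus σ is not injective, hence not bijective.
Since σ is not bijective, we find the least positive k with σ(k) = σ(0): this means 26k ≡ 0 (mod 108), i.e. 108 ∣ 26k. Since gcd(26, 108) = 2, dividing through by 2 this holds exactly when 54 ∣ 13k, and as gcd(13, 54) = 1, exactly when 54 ∣ k.
The smallest positive such k is 54.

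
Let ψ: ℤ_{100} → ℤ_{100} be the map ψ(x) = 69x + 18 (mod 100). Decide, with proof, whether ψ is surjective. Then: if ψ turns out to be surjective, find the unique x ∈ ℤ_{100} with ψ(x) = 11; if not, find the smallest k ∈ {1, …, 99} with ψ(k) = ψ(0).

97

Since gcd(69, 100) = 1, 69 is invertible modulo 100. Euclid's algorithm: 100 = 1·69 + 31, 69 = 2·31 + 7, 31 = 4·7 + 3, 7 = 2·3 + 1; back-substituting gives 1 = 29·69 − 20·100, so 69⁻¹ ≡ 29 (mod 100).
Then y ↦ 29(y − 18) is a two-sided inverse to ψ, so every y ∈ ℤ_{100} has a preimage.
So ψ is surjective.
Since ψ is surjective, we find ψ⁻¹(11): we need 69x ≡ 11 − 18 ≡ 93 (mod 100). Using 69⁻¹ = 29: x ≡ 29·93 = 2697 = 26·100 + 97, so x = 97.
Check: ψ(97) = 69·97 + 18 = 6711 = 67·100 + 11 ≡ 11 (mod 100).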